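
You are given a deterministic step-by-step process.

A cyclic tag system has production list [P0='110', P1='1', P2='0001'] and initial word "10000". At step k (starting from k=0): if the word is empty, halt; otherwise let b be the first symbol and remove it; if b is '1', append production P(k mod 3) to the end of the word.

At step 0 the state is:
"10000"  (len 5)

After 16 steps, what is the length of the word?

7

0) "10000"  (len 5)
1) "0000110"  (len 7)
2) "000110"  (len 6)
3) "00110"  (len 5)
4) "0110"  (len 4)
5) "110"  (len 3)
6) "100001"  (len 6)
7) "00001110"  (len 8)
8) "0001110"  (len 7)
9) "001110"  (len 6)
10) "01110"  (len 5)
11) "1110"  (len 4)
12) "1100001"  (len 7)
13) "100001110"  (len 9)
14) "000011101"  (len 9)
15) "00011101"  (len 8)
16) "0011101"  (len 7)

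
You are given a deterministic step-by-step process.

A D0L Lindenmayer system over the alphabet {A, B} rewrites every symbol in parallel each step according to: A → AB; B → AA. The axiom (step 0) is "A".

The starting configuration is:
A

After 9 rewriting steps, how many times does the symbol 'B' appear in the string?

171

step 0: A
step 1: AB
step 2: ABAA
step 3: ABAAABAB
step 4: ABAAABABABAAABAA
step 5: ABAAABABABAAABAAABAAABABABAAABAB
step 6: ABAAABABABAAABAAABAAABABABAAABABABAAABABABAAABAAABAAABABABAAABAA
step 7: ABAAABABABAAABAAABAAABABABAAABABABAAABABABAAABAAABAAABABAB…ABABAAABAAABAAABABABAAABABABAAABABABAAABAAABAAABABABAAABAB  (len 128)
step 8: ABAAABABABAAABAAABAAABABABAAABABABAAABABABAAABAAABAAABABAB…ABABAAABAAABAAABABABAAABABABAAABABABAAABAAABAAABABABAAABAA  (len 256)
step 9: ABAAABABABAAABAAABAAABABABAAABABABAAABABABAAABAAABAAABABAB…ABABAAABAAABAAABABABAAABABABAAABABABAAABAAABAAABABABAAABAB  (len 512)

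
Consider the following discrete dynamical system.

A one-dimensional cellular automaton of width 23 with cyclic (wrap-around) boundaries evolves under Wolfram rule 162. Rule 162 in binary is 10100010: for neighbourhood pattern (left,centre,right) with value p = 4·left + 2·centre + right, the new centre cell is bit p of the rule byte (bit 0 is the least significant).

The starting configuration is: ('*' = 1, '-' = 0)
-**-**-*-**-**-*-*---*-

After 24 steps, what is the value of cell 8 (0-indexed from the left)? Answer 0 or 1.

t=0: -**-**-*-**-**-*-*---*-
t=1: *--*--*-*--*--*-*---*--
t=2: --*--*-*--*--*-*---*--*
t=3: -*--*-*--*--*-*---*--*-
t=4: *--*-*--*--*-*---*--*--
t=5: --*-*--*--*-*---*--*--*
t=6: -*-*--*--*-*---*--*--*-
t=7: *-*--*--*-*---*--*--*--
t=8: -*--*--*-*---*--*--*--*
t=9: *--*--*-*---*--*--*--*-
t=10: --*--*-*---*--*--*--*-*
t=11: -*--*-*---*--*--*--*-*-
t=12: *--*-*---*--*--*--*-*--
t=13: --*-*---*--*--*--*-*--*
t=14: -*-*---*--*--*--*-*--*-
t=15: *-*---*--*--*--*-*--*--
t=16: -*---*--*--*--*-*--*--*
t=17: *---*--*--*--*-*--*--*-
t=18: ---*--*--*--*-*--*--*-*
t=19: --*--*--*--*-*--*--*-*-
t=20: -*--*--*--*-*--*--*-*--
t=21: *--*--*--*-*--*--*-*---
t=22: --*--*--*-*--*--*-*---*
t=23: -*--*--*-*--*--*-*---*-
t=24: *--*--*-*--*--*-*---*--

1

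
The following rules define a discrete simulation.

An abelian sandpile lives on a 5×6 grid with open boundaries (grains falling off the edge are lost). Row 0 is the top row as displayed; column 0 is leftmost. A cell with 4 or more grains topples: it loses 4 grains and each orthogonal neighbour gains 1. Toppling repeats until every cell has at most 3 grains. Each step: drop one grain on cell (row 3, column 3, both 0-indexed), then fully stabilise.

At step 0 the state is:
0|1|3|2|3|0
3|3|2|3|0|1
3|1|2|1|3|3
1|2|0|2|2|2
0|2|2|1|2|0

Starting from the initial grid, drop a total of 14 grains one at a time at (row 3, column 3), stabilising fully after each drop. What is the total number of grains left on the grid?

0) 0|1|3|2|3|0
3|3|2|3|0|1
3|1|2|1|3|3
1|2|0|2|2|2
0|2|2|1|2|0
1) 0|1|3|2|3|0
3|3|2|3|0|1
3|1|2|1|3|3
1|2|0|3|2|2
0|2|2|1|2|0
2) 0|1|3|2|3|0
3|3|2|3|0|1
3|1|2|2|3|3
1|2|1|0|3|2
0|2|2|2|2|0
3) 0|1|3|2|3|0
3|3|2|3|0|1
3|1|2|2|3|3
1|2|1|1|3|2
0|2|2|2|2|0
4) 0|1|3|2|3|0
3|3|2|3|0|1
3|1|2|2|3|3
1|2|1|2|3|2
0|2|2|2|2|0
5) 0|1|3|2|3|0
3|3|2|3|0|1
3|1|2|2|3|3
1|2|1|3|3|2
0|2|2|2|2|0
6) 0|1|3|3|3|0
3|3|3|0|2|2
3|1|3|1|2|1
1|2|2|2|2|0
0|2|2|3|3|1
7) 0|1|3|3|3|0
3|3|3|0|2|2
3|1|3|1|2|1
1|2|2|3|2|0
0|2|2|3|3|1
8) 0|1|3|3|3|0
3|3|3|0|2|2
3|1|3|2|3|1
1|2|3|2|0|1
0|2|3|1|1|2
9) 0|1|3|3|3|0
3|3|3|0|2|2
3|1|3|2|3|1
1|2|3|3|0|1
0|2|3|1|1|2
10) 1|3|1|2|1|1
1|2|3|0|1|3
1|1|3|2|1|2
3|1|3|2|2|1
1|0|1|3|1|2
11) 1|3|1|2|1|1
1|2|3|0|1|3
1|1|3|2|1|2
3|1|3|3|2|1
1|0|1|3|1|2
12) 1|3|2|2|1|1
1|3|0|2|1|3
1|2|2|0|2|2
3|2|1|3|3|1
1|0|3|0|2|2
13) 1|3|2|2|1|1
1|3|0|2|1|3
1|2|2|1|3|2
3|2|2|1|0|2
1|0|3|1|3|2
14) 1|3|2|2|1|1
1|3|0|2|1|3
1|2|2|1|3|2
3|2|2|2|0|2
1|0|3|1|3|2

52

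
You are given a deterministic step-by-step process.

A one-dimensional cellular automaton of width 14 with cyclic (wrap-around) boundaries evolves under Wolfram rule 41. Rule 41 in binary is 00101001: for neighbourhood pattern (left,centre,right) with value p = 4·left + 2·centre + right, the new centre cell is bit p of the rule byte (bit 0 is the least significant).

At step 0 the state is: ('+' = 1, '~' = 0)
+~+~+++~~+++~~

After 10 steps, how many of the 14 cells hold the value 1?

gen 0: +~+~+++~~+++~~
gen 1: ~+~++~~~~+~~~~
gen 2: ~~++~~++~~~+++
gen 3: ~~+~~~+~~+~+~~
gen 4: +~~~+~~~~~+~~+
gen 5: ~~+~~~+++~~~~+
gen 6: ~~~~+~+~~~++~~
gen 7: +++~~+~~+~+~~+
gen 8: ~~~~~~~~~+~~~+
gen 9: ~+++++++~~~+~~
gen 10: ~+~~~~~~~+~~~+

3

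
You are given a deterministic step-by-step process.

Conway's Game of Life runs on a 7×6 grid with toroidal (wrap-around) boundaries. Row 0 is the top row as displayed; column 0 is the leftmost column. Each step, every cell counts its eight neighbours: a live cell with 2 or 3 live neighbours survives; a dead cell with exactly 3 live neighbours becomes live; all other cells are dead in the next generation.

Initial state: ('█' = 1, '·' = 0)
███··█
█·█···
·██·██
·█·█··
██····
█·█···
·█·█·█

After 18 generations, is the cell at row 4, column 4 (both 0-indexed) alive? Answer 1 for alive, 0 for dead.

0

k=0  ███··█
█·█···
·██·██
·█·█··
██····
█·█···
·█·█·█
k=1  ···███
····█·
····██
···███
█·····
··█··█
···███
k=2  ······
······
······
█··█··
█··█··
█··█·█
█·█···
k=3  ······
······
······
······
████··
█·████
██···█
k=4  █·····
······
······
·██···
█·····
······
·███··
k=5  ·██···
······
······
·█····
·█····
·██···
·██···
k=6  ·██···
······
······
······
██····
█·····
█··█··
k=7  ·██···
······
······
······
██····
█····█
█·█···
k=8  ·██···
······
······
······
██···█
·····█
█·█··█
k=9  ███···
······
······
█·····
█····█
····█·
█·█··█
k=10  █·█··█
·█····
······
█····█
█····█
·█··█·
█·██·█
k=11  ··████
██····
█·····
█····█
·█··█·
·████·
··██··
k=12  █···██
█████·
······
██···█
·█··█·
·█··█·
·····█
k=13  ··█···
█████·
···██·
██···█
·██·█·
█···██
······
k=14  ··█···
·█··██
······
██···█
··███·
██·███
·····█
k=15  █···██
······
·█··█·
██████
······
██····
·███·█
k=16  ██████
█···█·
·█··█·
██████
···██·
██····
··██··
k=17  █·····
······
······
██····
······
·█··█·
······
k=18  ······
······
······
······
██····
······
······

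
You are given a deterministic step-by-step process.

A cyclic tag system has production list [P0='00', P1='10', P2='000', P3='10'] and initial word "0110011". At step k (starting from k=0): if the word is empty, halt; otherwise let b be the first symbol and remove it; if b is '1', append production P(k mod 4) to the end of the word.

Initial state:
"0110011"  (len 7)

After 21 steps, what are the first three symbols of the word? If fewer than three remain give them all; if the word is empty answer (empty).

10

gen 0: "0110011"  (len 7)
gen 1: "110011"  (len 6)
gen 2: "1001110"  (len 7)
gen 3: "001110000"  (len 9)
gen 4: "01110000"  (len 8)
gen 5: "1110000"  (len 7)
gen 6: "11000010"  (len 8)
gen 7: "1000010000"  (len 10)
gen 8: "00001000010"  (len 11)
gen 9: "0001000010"  (len 10)
gen 10: "001000010"  (len 9)
gen 11: "01000010"  (len 8)
gen 12: "1000010"  (len 7)
gen 13: "00001000"  (len 8)
gen 14: "0001000"  (len 7)
gen 15: "001000"  (len 6)
gen 16: "01000"  (len 5)
gen 17: "1000"  (len 4)
gen 18: "00010"  (len 5)
gen 19: "0010"  (len 4)
gen 20: "010"  (len 3)
gen 21: "10"  (len 2)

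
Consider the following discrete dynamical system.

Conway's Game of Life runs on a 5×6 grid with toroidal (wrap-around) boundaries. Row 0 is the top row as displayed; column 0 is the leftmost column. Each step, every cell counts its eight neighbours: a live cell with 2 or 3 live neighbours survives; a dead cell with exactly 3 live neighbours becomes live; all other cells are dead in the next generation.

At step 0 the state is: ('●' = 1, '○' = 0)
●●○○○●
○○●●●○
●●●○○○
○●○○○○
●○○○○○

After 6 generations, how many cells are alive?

step 0: ●●○○○●
○○●●●○
●●●○○○
○●○○○○
●○○○○○
step 1: ●●●●●●
○○○●●○
●○○○○○
○○●○○○
○○○○○●
step 2: ●●●○○○
○○○○○○
○○○●○○
○○○○○○
○○○○○●
step 3: ●●○○○○
○●●○○○
○○○○○○
○○○○○○
●●○○○○
step 4: ○○○○○○
●●●○○○
○○○○○○
○○○○○○
●●○○○○
step 5: ○○●○○○
○●○○○○
○●○○○○
○○○○○○
○○○○○○
step 6: ○○○○○○
○●●○○○
○○○○○○
○○○○○○
○○○○○○

2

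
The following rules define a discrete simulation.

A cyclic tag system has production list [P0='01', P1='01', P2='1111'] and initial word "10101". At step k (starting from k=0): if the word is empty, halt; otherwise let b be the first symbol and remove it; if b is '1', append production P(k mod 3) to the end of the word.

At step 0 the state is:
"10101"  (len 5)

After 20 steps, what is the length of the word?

21

[0] "10101"  (len 5)
[1] "010101"  (len 6)
[2] "10101"  (len 5)
[3] "01011111"  (len 8)
[4] "1011111"  (len 7)
[5] "01111101"  (len 8)
[6] "1111101"  (len 7)
[7] "11110101"  (len 8)
[8] "111010101"  (len 9)
[9] "110101011111"  (len 12)
[10] "1010101111101"  (len 13)
[11] "01010111110101"  (len 14)
[12] "1010111110101"  (len 13)
[13] "01011111010101"  (len 14)
[14] "1011111010101"  (len 13)
[15] "0111110101011111"  (len 16)
[16] "111110101011111"  (len 15)
[17] "1111010101111101"  (len 16)
[18] "1110101011111011111"  (len 19)
[19] "11010101111101111101"  (len 20)
[20] "101010111110111110101"  (len 21)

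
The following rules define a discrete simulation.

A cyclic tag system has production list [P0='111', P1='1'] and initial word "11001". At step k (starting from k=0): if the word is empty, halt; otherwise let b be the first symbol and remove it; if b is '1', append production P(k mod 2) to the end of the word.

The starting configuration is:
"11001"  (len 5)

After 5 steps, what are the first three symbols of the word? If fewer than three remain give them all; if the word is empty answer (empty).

gen 0: "11001"  (len 5)
gen 1: "1001111"  (len 7)
gen 2: "0011111"  (len 7)
gen 3: "011111"  (len 6)
gen 4: "11111"  (len 5)
gen 5: "1111111"  (len 7)

111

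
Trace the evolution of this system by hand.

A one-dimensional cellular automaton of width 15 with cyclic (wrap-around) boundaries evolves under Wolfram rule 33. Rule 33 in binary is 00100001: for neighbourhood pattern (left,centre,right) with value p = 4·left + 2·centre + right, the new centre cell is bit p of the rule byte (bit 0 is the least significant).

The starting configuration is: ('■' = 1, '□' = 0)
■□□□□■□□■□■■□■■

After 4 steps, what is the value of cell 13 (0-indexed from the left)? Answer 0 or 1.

0

[0] ■□□□□■□□■□■■□■■
[1] □□■■□□□□□■□□■□□
[2] ■□□□□■■■□□□□□□■
[3] □□■■□□□□□■■■■□□
[4] ■□□□□■■■□□□□□□■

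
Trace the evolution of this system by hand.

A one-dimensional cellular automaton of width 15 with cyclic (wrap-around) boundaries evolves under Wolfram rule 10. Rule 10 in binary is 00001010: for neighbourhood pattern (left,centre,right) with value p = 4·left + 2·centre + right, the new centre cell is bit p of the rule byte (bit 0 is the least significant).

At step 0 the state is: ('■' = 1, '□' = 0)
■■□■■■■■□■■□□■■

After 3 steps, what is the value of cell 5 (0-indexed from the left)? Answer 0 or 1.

0

step 0: ■■□■■■■■□■■□□■■
step 1: □□□■□□□□□■□□■■□
step 2: □□■□□□□□■□□■■□□
step 3: □■□□□□□■□□■■□□□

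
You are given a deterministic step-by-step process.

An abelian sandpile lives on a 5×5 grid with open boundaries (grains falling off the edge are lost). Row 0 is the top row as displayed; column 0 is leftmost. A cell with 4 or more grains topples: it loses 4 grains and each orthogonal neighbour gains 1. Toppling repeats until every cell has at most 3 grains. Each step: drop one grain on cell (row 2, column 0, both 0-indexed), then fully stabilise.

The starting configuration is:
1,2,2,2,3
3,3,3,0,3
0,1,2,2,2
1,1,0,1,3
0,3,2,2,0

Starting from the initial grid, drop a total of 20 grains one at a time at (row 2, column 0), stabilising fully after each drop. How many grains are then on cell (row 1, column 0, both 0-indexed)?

0

[0] 1,2,2,2,3
3,3,3,0,3
0,1,2,2,2
1,1,0,1,3
0,3,2,2,0
[1] 1,2,2,2,3
3,3,3,0,3
1,1,2,2,2
1,1,0,1,3
0,3,2,2,0
[2] 1,2,2,2,3
3,3,3,0,3
2,1,2,2,2
1,1,0,1,3
0,3,2,2,0
[3] 1,2,2,2,3
3,3,3,0,3
3,1,2,2,2
1,1,0,1,3
0,3,2,2,0
[4] 2,3,3,2,3
1,1,0,1,3
1,3,3,2,2
2,1,0,1,3
0,3,2,2,0
[5] 2,3,3,2,3
1,1,0,1,3
2,3,3,2,2
2,1,0,1,3
0,3,2,2,0
[6] 2,3,3,2,3
1,1,0,1,3
3,3,3,2,2
2,1,0,1,3
0,3,2,2,0
[7] 2,3,3,2,3
2,2,1,1,3
1,1,0,3,2
3,2,1,1,3
0,3,2,2,0
[8] 2,3,3,2,3
2,2,1,1,3
2,1,0,3,2
3,2,1,1,3
0,3,2,2,0
[9] 2,3,3,2,3
2,2,1,1,3
3,1,0,3,2
3,2,1,1,3
0,3,2,2,0
[10] 2,3,3,2,3
3,2,1,1,3
1,2,0,3,2
0,3,1,1,3
1,3,2,2,0
[11] 2,3,3,2,3
3,2,1,1,3
2,2,0,3,2
0,3,1,1,3
1,3,2,2,0
[12] 2,3,3,2,3
3,2,1,1,3
3,2,0,3,2
0,3,1,1,3
1,3,2,2,0
[13] 3,3,3,2,3
0,3,1,1,3
1,3,0,3,2
1,3,1,1,3
1,3,2,2,0
[14] 3,3,3,2,3
0,3,1,1,3
2,3,0,3,2
1,3,1,1,3
1,3,2,2,0
[15] 3,3,3,2,3
0,3,1,1,3
3,3,0,3,2
1,3,1,1,3
1,3,2,2,0
[16] 0,2,0,3,3
3,1,3,1,3
1,2,1,3,2
3,1,2,1,3
2,0,3,2,0
[17] 0,2,0,3,3
3,1,3,1,3
2,2,1,3,2
3,1,2,1,3
2,0,3,2,0
[18] 0,2,0,3,3
3,1,3,1,3
3,2,1,3,2
3,1,2,1,3
2,0,3,2,0
[19] 1,2,0,3,3
0,2,3,1,3
2,3,1,3,2
0,2,2,1,3
3,0,3,2,0
[20] 1,2,0,3,3
0,2,3,1,3
3,3,1,3,2
0,2,2,1,3
3,0,3,2,0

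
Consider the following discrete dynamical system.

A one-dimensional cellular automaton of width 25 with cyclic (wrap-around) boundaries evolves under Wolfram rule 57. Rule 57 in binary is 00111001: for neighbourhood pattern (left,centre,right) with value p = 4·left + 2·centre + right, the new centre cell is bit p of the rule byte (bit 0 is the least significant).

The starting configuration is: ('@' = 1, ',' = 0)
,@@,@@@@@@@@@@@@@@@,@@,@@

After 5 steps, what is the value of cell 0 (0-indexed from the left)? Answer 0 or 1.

1

t=0: ,@@,@@@@@@@@@@@@@@@,@@,@@
t=1: @@,@@,,,,,,,,,,,,,,@@,@@,
t=2: @,@@,@@@@@@@@@@@@@,@,@@,@
t=3: ,@@,@@,,,,,,,,,,,,@,@@,@@
t=4: @@,@@,@@@@@@@@@@@,,@@,@@,
t=5: @,@@,@@,,,,,,,,,,@,@,@@,@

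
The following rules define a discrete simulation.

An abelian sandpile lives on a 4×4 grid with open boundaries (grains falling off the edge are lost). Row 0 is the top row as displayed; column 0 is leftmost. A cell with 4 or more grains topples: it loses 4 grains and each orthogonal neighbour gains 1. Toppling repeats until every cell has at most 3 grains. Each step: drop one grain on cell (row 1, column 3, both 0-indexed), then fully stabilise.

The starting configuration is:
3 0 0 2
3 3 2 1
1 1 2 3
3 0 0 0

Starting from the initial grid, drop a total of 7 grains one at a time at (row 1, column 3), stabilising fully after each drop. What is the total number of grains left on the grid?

step 0: 3 0 0 2
3 3 2 1
1 1 2 3
3 0 0 0
step 1: 3 0 0 2
3 3 2 2
1 1 2 3
3 0 0 0
step 2: 3 0 0 2
3 3 2 3
1 1 2 3
3 0 0 0
step 3: 3 0 0 3
3 3 3 1
1 1 3 0
3 0 0 1
step 4: 3 0 0 3
3 3 3 2
1 1 3 0
3 0 0 1
step 5: 3 0 0 3
3 3 3 3
1 1 3 0
3 0 0 1
step 6: 0 2 2 0
1 1 2 2
2 3 0 2
3 0 1 1
step 7: 0 2 2 0
1 1 2 3
2 3 0 2
3 0 1 1

23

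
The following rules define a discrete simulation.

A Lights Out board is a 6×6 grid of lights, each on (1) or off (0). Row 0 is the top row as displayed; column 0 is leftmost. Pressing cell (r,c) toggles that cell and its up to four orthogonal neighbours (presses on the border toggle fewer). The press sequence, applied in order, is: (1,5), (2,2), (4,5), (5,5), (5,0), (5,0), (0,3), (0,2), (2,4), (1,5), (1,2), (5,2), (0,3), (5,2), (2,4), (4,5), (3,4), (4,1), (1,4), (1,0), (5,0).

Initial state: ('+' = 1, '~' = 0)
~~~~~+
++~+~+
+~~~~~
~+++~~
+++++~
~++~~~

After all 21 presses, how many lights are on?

21

t=0: ~~~~~+
++~+~+
+~~~~~
~+++~~
+++++~
~++~~~
t=1: ~~~~~~
++~++~
+~~~~+
~+++~~
+++++~
~++~~~
t=2: ~~~~~~
+++++~
++++~+
~+~+~~
+++++~
~++~~~
t=3: ~~~~~~
+++++~
++++~+
~+~+~+
++++~+
~++~~+
t=4: ~~~~~~
+++++~
++++~+
~+~+~+
++++~~
~++~+~
t=5: ~~~~~~
+++++~
++++~+
~+~+~+
~+++~~
+~+~+~
t=6: ~~~~~~
+++++~
++++~+
~+~+~+
++++~~
~++~+~
t=7: ~~+++~
+++~+~
++++~+
~+~+~+
++++~~
~++~+~
t=8: ~+~~+~
++~~+~
++++~+
~+~+~+
++++~~
~++~+~
t=9: ~+~~+~
++~~~~
+++~+~
~+~+++
++++~~
~++~+~
t=10: ~+~~++
++~~++
+++~++
~+~+++
++++~~
~++~+~
t=11: ~++~++
+~++++
++~~++
~+~+++
++++~~
~++~+~
t=12: ~++~++
+~++++
++~~++
~+~+++
++~+~~
~~~++~
t=13: ~+~+~+
+~+~++
++~~++
~+~+++
++~+~~
~~~++~
t=14: ~+~+~+
+~+~++
++~~++
~+~+++
++++~~
~++~+~
t=15: ~+~+~+
+~+~~+
++~+~~
~+~+~+
++++~~
~++~+~
t=16: ~+~+~+
+~+~~+
++~+~~
~+~+~~
++++++
~++~++
t=17: ~+~+~+
+~+~~+
++~++~
~+~~++
++++~+
~++~++
t=18: ~+~+~+
+~+~~+
++~++~
~~~~++
~~~+~+
~~+~++
t=19: ~+~+++
+~+++~
++~+~~
~~~~++
~~~+~+
~~+~++
t=20: ++~+++
~++++~
~+~+~~
~~~~++
~~~+~+
~~+~++
t=21: ++~+++
~++++~
~+~+~~
~~~~++
+~~+~+
+++~++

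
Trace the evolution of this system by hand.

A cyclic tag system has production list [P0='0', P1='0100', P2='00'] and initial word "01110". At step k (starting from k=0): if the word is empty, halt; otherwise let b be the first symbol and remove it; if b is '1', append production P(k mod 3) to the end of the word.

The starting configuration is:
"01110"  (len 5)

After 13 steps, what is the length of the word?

step 0: "01110"  (len 5)
step 1: "1110"  (len 4)
step 2: "1100100"  (len 7)
step 3: "10010000"  (len 8)
step 4: "00100000"  (len 8)
step 5: "0100000"  (len 7)
step 6: "100000"  (len 6)
step 7: "000000"  (len 6)
step 8: "00000"  (len 5)
step 9: "0000"  (len 4)
step 10: "000"  (len 3)
step 11: "00"  (len 2)
step 12: "0"  (len 1)
step 13: (halted — word empty)

0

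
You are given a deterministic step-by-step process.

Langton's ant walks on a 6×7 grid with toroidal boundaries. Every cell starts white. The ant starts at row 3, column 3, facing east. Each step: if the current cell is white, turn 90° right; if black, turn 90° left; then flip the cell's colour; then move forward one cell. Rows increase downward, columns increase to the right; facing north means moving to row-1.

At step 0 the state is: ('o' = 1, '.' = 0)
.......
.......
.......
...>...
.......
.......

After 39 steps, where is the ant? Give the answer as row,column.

t=0: .......
.......
.......
...>...
.......
.......
t=1: .......
.......
.......
...o...
...v...
.......
t=2: .......
.......
.......
...o...
..<o...
.......
t=3: .......
.......
.......
..^o...
..oo...
.......
t=4: .......
.......
.......
..o>...
..oo...
.......
t=5: .......
.......
...^...
..o....
..oo...
.......
t=6: .......
.......
...o>..
..o....
..oo...
.......
t=7: .......
.......
...oo..
..o.v..
..oo...
.......
t=8: .......
.......
...oo..
..o<o..
..oo...
.......
t=9: .......
.......
...^o..
..ooo..
..oo...
.......
t=10: .......
.......
..<.o..
..ooo..
..oo...
.......
t=11: .......
..^....
..o.o..
..ooo..
..oo...
.......
t=12: .......
..o>...
..o.o..
..ooo..
..oo...
.......
t=13: .......
..oo...
..ovo..
..ooo..
..oo...
.......
t=14: .......
..oo...
..<oo..
..ooo..
..oo...
.......
t=15: .......
..oo...
...oo..
..voo..
..oo...
.......
t=16: .......
..oo...
...oo..
...>o..
..oo...
.......
t=17: .......
..oo...
...^o..
....o..
..oo...
.......
t=18: .......
..oo...
..<.o..
....o..
..oo...
.......
t=19: .......
..^o...
..o.o..
....o..
..oo...
.......
t=20: .......
.<.o...
..o.o..
....o..
..oo...
.......
t=21: .^.....
.o.o...
..o.o..
....o..
..oo...
.......
t=22: .o>....
.o.o...
..o.o..
....o..
..oo...
.......
t=23: .oo....
.ovo...
..o.o..
....o..
..oo...
.......
t=24: .oo....
.<oo...
..o.o..
....o..
..oo...
.......
t=25: .oo....
..oo...
.vo.o..
....o..
..oo...
.......
t=26: .oo....
..oo...
<oo.o..
....o..
..oo...
.......
t=27: .oo....
^.oo...
ooo.o..
....o..
..oo...
.......
t=28: .oo....
o>oo...
ooo.o..
....o..
..oo...
.......
t=29: .oo....
oooo...
ovo.o..
....o..
..oo...
.......
t=30: .oo....
oooo...
o.>.o..
....o..
..oo...
.......
t=31: .oo....
oo^o...
o...o..
....o..
..oo...
.......
t=32: .oo....
o<.o...
o...o..
....o..
..oo...
.......
t=33: .oo....
o..o...
ov..o..
....o..
..oo...
.......
t=34: .oo....
o..o...
<o..o..
....o..
..oo...
.......
t=35: .oo....
o..o...
.o..o..
v...o..
..oo...
.......
t=36: .oo....
o..o...
.o..o..
o...o.<
..oo...
.......
t=37: .oo....
o..o...
.o..o.^
o...o.o
..oo...
.......
t=38: .oo....
o..o...
>o..o.o
o...o.o
..oo...
.......
t=39: .oo....
o..o...
oo..o.o
v...o.o
..oo...
.......

3,0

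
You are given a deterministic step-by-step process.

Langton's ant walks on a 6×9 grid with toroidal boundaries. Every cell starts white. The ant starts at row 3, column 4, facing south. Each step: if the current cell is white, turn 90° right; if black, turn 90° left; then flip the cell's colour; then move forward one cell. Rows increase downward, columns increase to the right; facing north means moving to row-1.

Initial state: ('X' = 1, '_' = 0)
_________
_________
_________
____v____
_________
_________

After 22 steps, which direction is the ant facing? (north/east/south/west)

south

step 0: _________
_________
_________
____v____
_________
_________
step 1: _________
_________
_________
___<X____
_________
_________
step 2: _________
_________
___^_____
___XX____
_________
_________
step 3: _________
_________
___X>____
___XX____
_________
_________
step 4: _________
_________
___XX____
___Xv____
_________
_________
step 5: _________
_________
___XX____
___X_>___
_________
_________
step 6: _________
_________
___XX____
___X_X___
_____v___
_________
step 7: _________
_________
___XX____
___X_X___
____<X___
_________
step 8: _________
_________
___XX____
___X^X___
____XX___
_________
step 9: _________
_________
___XX____
___XX>___
____XX___
_________
step 10: _________
_________
___XX^___
___XX____
____XX___
_________
step 11: _________
_________
___XXX>__
___XX____
____XX___
_________
step 12: _________
_________
___XXXX__
___XX_v__
____XX___
_________
step 13: _________
_________
___XXXX__
___XX<X__
____XX___
_________
step 14: _________
_________
___XX^X__
___XXXX__
____XX___
_________
step 15: _________
_________
___X<_X__
___XXXX__
____XX___
_________
step 16: _________
_________
___X__X__
___XvXX__
____XX___
_________
step 17: _________
_________
___X__X__
___X_>X__
____XX___
_________
step 18: _________
_________
___X_^X__
___X__X__
____XX___
_________
step 19: _________
_________
___X_X>__
___X__X__
____XX___
_________
step 20: _________
______^__
___X_X___
___X__X__
____XX___
_________
step 21: _________
______X>_
___X_X___
___X__X__
____XX___
_________
step 22: _________
______XX_
___X_X_v_
___X__X__
____XX___
_________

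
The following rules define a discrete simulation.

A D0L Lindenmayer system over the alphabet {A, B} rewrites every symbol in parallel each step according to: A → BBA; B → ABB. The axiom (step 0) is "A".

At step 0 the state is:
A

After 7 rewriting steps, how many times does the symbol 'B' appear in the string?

0) A
1) BBA
2) ABBABBBBA
3) BBAABBABBBBAABBABBABBABBBBA
4) ABBABBBBABBAABBABBBBAABBABBABBABBBBABBAABBABBBBAABBABBBBAABBABBBBAABBABBABBABBBBA
5) BBAABBABBBBAABBABBABBABBBBAABBABBBBABBAABBABBBBAABBABBABBA…BABBABBABBBBABBAABBABBBBAABBABBBBAABBABBBBAABBABBABBABBBBA  (len 243)
6) ABBABBBBABBAABBABBBBAABBABBABBABBBBABBAABBABBBBAABBABBBBAA…BABBABBABBBBABBAABBABBBBAABBABBBBAABBABBBBAABBABBABBABBBBA  (len 729)
7) BBAABBABBBBAABBABBABBABBBBAABBABBBBABBAABBABBBBAABBABBABBA…BABBABBABBBBABBAABBABBBBAABBABBBBAABBABBBBAABBABBABBABBBBA  (len 2187)

1458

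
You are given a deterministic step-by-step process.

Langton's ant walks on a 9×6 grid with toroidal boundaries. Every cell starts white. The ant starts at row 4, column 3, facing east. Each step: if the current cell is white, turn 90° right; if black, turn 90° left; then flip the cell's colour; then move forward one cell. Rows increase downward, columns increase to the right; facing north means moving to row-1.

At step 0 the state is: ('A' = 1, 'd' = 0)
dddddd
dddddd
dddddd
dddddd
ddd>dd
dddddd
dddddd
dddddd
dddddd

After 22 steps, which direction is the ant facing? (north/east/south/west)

0) dddddd
dddddd
dddddd
dddddd
ddd>dd
dddddd
dddddd
dddddd
dddddd
1) dddddd
dddddd
dddddd
dddddd
dddAdd
dddvdd
dddddd
dddddd
dddddd
2) dddddd
dddddd
dddddd
dddddd
dddAdd
dd<Add
dddddd
dddddd
dddddd
3) dddddd
dddddd
dddddd
dddddd
dd^Add
ddAAdd
dddddd
dddddd
dddddd
4) dddddd
dddddd
dddddd
dddddd
ddA>dd
ddAAdd
dddddd
dddddd
dddddd
5) dddddd
dddddd
dddddd
ddd^dd
ddAddd
ddAAdd
dddddd
dddddd
dddddd
6) dddddd
dddddd
dddddd
dddA>d
ddAddd
ddAAdd
dddddd
dddddd
dddddd
7) dddddd
dddddd
dddddd
dddAAd
ddAdvd
ddAAdd
dddddd
dddddd
dddddd
8) dddddd
dddddd
dddddd
dddAAd
ddA<Ad
ddAAdd
dddddd
dddddd
dddddd
9) dddddd
dddddd
dddddd
ddd^Ad
ddAAAd
ddAAdd
dddddd
dddddd
dddddd
10) dddddd
dddddd
dddddd
dd<dAd
ddAAAd
ddAAdd
dddddd
dddddd
dddddd
11) dddddd
dddddd
dd^ddd
ddAdAd
ddAAAd
ddAAdd
dddddd
dddddd
dddddd
12) dddddd
dddddd
ddA>dd
ddAdAd
ddAAAd
ddAAdd
dddddd
dddddd
dddddd
13) dddddd
dddddd
ddAAdd
ddAvAd
ddAAAd
ddAAdd
dddddd
dddddd
dddddd
14) dddddd
dddddd
ddAAdd
dd<AAd
ddAAAd
ddAAdd
dddddd
dddddd
dddddd
15) dddddd
dddddd
ddAAdd
dddAAd
ddvAAd
ddAAdd
dddddd
dddddd
dddddd
16) dddddd
dddddd
ddAAdd
dddAAd
ddd>Ad
ddAAdd
dddddd
dddddd
dddddd
17) dddddd
dddddd
ddAAdd
ddd^Ad
ddddAd
ddAAdd
dddddd
dddddd
dddddd
18) dddddd
dddddd
ddAAdd
dd<dAd
ddddAd
ddAAdd
dddddd
dddddd
dddddd
19) dddddd
dddddd
dd^Add
ddAdAd
ddddAd
ddAAdd
dddddd
dddddd
dddddd
20) dddddd
dddddd
d<dAdd
ddAdAd
ddddAd
ddAAdd
dddddd
dddddd
dddddd
21) dddddd
d^dddd
dAdAdd
ddAdAd
ddddAd
ddAAdd
dddddd
dddddd
dddddd
22) dddddd
dA>ddd
dAdAdd
ddAdAd
ddddAd
ddAAdd
dddddd
dddddd
dddddd

east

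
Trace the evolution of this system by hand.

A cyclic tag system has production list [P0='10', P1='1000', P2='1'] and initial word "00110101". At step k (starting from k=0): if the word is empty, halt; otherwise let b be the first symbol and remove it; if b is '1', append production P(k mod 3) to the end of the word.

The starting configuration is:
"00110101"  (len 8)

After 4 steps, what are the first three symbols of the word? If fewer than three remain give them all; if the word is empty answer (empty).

010

step 0: "00110101"  (len 8)
step 1: "0110101"  (len 7)
step 2: "110101"  (len 6)
step 3: "101011"  (len 6)
step 4: "0101110"  (len 7)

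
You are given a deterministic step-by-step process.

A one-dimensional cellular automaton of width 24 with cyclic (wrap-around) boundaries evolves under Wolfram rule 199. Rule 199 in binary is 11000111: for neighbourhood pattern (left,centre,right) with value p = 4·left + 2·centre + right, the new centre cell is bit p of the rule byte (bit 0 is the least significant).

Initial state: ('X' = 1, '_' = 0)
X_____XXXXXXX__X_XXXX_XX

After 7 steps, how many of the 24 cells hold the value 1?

k=0  X_____XXXXXXX__X_XXXX_XX
k=1  X_XXXX_XXXXXX_XX__XXX__X
k=2  X__XXX__XXXXX__X_X_XX_X_
k=3  X_X_XX_X_XXXX_XX_X__X_X_
k=4  X_X__X_X__XXX__X_X_XX_X_
k=5  X_X_XX_X_X_XX_XX_X__X_X_
k=6  X_X__X_X_X__X__X_X_XX_X_
k=7  X_X_XX_X_X_XX_XX_X__X_X_

13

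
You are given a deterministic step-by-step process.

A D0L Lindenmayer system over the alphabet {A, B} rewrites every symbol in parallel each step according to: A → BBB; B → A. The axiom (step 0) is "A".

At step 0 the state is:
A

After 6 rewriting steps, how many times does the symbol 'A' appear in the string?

27

k=0  A
k=1  BBB
k=2  AAA
k=3  BBBBBBBBB
k=4  AAAAAAAAA
k=5  BBBBBBBBBBBBBBBBBBBBBBBBBBB
k=6  AAAAAAAAAAAAAAAAAAAAAAAAAAA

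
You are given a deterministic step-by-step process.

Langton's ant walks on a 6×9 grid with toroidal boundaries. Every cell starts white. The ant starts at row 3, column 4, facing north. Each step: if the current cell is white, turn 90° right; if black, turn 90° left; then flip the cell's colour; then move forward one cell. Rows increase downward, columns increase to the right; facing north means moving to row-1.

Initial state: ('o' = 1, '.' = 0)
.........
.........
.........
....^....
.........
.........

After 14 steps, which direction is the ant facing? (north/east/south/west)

south

gen 0: .........
.........
.........
....^....
.........
.........
gen 1: .........
.........
.........
....o>...
.........
.........
gen 2: .........
.........
.........
....oo...
.....v...
.........
gen 3: .........
.........
.........
....oo...
....<o...
.........
gen 4: .........
.........
.........
....^o...
....oo...
.........
gen 5: .........
.........
.........
...<.o...
....oo...
.........
gen 6: .........
.........
...^.....
...o.o...
....oo...
.........
gen 7: .........
.........
...o>....
...o.o...
....oo...
.........
gen 8: .........
.........
...oo....
...ovo...
....oo...
.........
gen 9: .........
.........
...oo....
...<oo...
....oo...
.........
gen 10: .........
.........
...oo....
....oo...
...voo...
.........
gen 11: .........
.........
...oo....
....oo...
..<ooo...
.........
gen 12: .........
.........
...oo....
..^.oo...
..oooo...
.........
gen 13: .........
.........
...oo....
..o>oo...
..oooo...
.........
gen 14: .........
.........
...oo....
..oooo...
..ovoo...
.........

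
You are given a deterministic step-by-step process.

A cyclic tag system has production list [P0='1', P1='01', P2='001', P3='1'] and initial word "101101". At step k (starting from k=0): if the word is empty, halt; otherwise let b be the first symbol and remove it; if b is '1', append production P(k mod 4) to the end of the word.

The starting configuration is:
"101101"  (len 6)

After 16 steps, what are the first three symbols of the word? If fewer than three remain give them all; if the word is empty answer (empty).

[0] "101101"  (len 6)
[1] "011011"  (len 6)
[2] "11011"  (len 5)
[3] "1011001"  (len 7)
[4] "0110011"  (len 7)
[5] "110011"  (len 6)
[6] "1001101"  (len 7)
[7] "001101001"  (len 9)
[8] "01101001"  (len 8)
[9] "1101001"  (len 7)
[10] "10100101"  (len 8)
[11] "0100101001"  (len 10)
[12] "100101001"  (len 9)
[13] "001010011"  (len 9)
[14] "01010011"  (len 8)
[15] "1010011"  (len 7)
[16] "0100111"  (len 7)

010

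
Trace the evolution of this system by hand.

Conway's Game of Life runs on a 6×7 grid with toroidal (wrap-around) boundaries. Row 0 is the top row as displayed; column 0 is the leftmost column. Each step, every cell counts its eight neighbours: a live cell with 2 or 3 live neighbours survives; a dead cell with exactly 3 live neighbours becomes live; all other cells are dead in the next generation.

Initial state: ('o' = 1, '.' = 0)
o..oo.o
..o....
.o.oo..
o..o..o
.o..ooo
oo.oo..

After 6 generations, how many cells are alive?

[0] o..oo.o
..o....
.o.oo..
o..o..o
.o..ooo
oo.oo..
[1] o...ooo
ooo..o.
oo.oo..
.o.o..o
.o.....
.o.....
[2] ..o.oo.
..o....
...ooo.
.o.oo..
.o.....
.o...oo
[3] .oooooo
..o....
.....o.
...o.o.
.o..oo.
ooo.ooo
[4] .......
.oo...o
....o..
.....oo
.o.....
.......
[5] .......
.......
o.....o
.....o.
.......
.......
[6] .......
.......
......o
......o
.......
.......

2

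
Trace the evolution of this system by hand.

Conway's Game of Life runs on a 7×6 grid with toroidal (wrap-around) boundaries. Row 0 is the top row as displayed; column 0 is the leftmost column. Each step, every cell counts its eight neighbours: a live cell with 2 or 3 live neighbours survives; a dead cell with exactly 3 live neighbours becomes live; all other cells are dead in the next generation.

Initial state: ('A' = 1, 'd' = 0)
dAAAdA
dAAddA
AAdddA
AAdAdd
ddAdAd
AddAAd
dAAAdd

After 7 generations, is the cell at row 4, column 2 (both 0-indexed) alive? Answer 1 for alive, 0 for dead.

0

step 0: dAAAdA
dAAddA
AAdddA
AAdAdd
ddAdAd
AddAAd
dAAAdd
step 1: dddddd
dddAdA
ddddAA
dddAAd
AdAdAd
ddddAA
dddddA
step 2: ddddAd
dddddA
dddddA
dddddd
dddddd
AddAAd
ddddAA
step 3: ddddAd
ddddAA
dddddd
dddddd
dddddd
dddAAd
dddddd
step 4: ddddAA
ddddAA
dddddd
dddddd
dddddd
dddddd
dddAAd
step 5: dddddd
ddddAA
dddddd
dddddd
dddddd
dddddd
dddAAA
step 6: dddAdd
dddddd
dddddd
dddddd
dddddd
ddddAd
ddddAd
step 7: dddddd
dddddd
dddddd
dddddd
dddddd
dddddd
dddAAd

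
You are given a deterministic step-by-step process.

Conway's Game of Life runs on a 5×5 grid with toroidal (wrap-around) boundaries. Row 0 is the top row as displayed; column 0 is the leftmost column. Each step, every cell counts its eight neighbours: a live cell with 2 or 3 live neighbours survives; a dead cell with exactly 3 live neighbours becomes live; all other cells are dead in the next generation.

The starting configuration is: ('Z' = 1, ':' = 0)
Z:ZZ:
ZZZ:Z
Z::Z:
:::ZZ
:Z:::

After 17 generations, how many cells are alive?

10

0) Z:ZZ:
ZZZ:Z
Z::Z:
:::ZZ
:Z:::
1) :::Z:
:::::
:::::
Z:ZZZ
ZZ:::
2) :::::
:::::
:::ZZ
Z:ZZZ
ZZ:::
3) :::::
:::::
Z:Z::
::Z::
ZZZZ:
4) :ZZ::
:::::
:Z:::
Z:::Z
:ZZZ:
5) :Z:Z:
:ZZ::
Z::::
Z::ZZ
:::ZZ
6) ZZ:ZZ
ZZZ::
Z:ZZ:
Z::Z:
:::::
7) :::ZZ
:::::
Z::Z:
:ZZZ:
:ZZZ:
8) :::ZZ
:::Z:
:Z:ZZ
Z::::
ZZ:::
9) Z:ZZZ
Z::::
Z:ZZZ
::Z::
ZZ:::
10) ::ZZ:
:::::
Z:ZZZ
::Z::
Z::::
11) :::::
:Z:::
:ZZZZ
Z:Z::
:ZZZ:
12) :Z:::
ZZ:Z:
:::ZZ
Z::::
:ZZZ:
13) :::ZZ
ZZ:Z:
:ZZZ:
ZZ:::
ZZZ::
14) :::Z:
ZZ:::
:::Z:
:::ZZ
::ZZ:
15) :Z:ZZ
::Z:Z
Z:ZZ:
::::Z
::Z::
16) ZZ::Z
:::::
ZZZ::
:ZZ:Z
Z:Z:Z
17) :Z:ZZ
::Z:Z
Z:ZZ:
::::Z
::Z::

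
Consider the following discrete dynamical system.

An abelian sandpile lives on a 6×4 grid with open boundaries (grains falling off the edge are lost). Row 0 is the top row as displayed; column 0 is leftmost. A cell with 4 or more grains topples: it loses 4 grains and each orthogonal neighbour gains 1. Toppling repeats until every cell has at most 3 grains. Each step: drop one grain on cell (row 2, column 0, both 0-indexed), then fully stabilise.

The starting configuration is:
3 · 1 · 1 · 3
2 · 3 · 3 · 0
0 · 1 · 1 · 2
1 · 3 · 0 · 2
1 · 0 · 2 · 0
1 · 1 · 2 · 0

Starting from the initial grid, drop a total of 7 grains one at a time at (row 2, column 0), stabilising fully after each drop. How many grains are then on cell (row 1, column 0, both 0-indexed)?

gen 0: 3 · 1 · 1 · 3
2 · 3 · 3 · 0
0 · 1 · 1 · 2
1 · 3 · 0 · 2
1 · 0 · 2 · 0
1 · 1 · 2 · 0
gen 1: 3 · 1 · 1 · 3
2 · 3 · 3 · 0
1 · 1 · 1 · 2
1 · 3 · 0 · 2
1 · 0 · 2 · 0
1 · 1 · 2 · 0
gen 2: 3 · 1 · 1 · 3
2 · 3 · 3 · 0
2 · 1 · 1 · 2
1 · 3 · 0 · 2
1 · 0 · 2 · 0
1 · 1 · 2 · 0
gen 3: 3 · 1 · 1 · 3
2 · 3 · 3 · 0
3 · 1 · 1 · 2
1 · 3 · 0 · 2
1 · 0 · 2 · 0
1 · 1 · 2 · 0
gen 4: 3 · 1 · 1 · 3
3 · 3 · 3 · 0
0 · 2 · 1 · 2
2 · 3 · 0 · 2
1 · 0 · 2 · 0
1 · 1 · 2 · 0
gen 5: 3 · 1 · 1 · 3
3 · 3 · 3 · 0
1 · 2 · 1 · 2
2 · 3 · 0 · 2
1 · 0 · 2 · 0
1 · 1 · 2 · 0
gen 6: 3 · 1 · 1 · 3
3 · 3 · 3 · 0
2 · 2 · 1 · 2
2 · 3 · 0 · 2
1 · 0 · 2 · 0
1 · 1 · 2 · 0
gen 7: 3 · 1 · 1 · 3
3 · 3 · 3 · 0
3 · 2 · 1 · 2
2 · 3 · 0 · 2
1 · 0 · 2 · 0
1 · 1 · 2 · 0

3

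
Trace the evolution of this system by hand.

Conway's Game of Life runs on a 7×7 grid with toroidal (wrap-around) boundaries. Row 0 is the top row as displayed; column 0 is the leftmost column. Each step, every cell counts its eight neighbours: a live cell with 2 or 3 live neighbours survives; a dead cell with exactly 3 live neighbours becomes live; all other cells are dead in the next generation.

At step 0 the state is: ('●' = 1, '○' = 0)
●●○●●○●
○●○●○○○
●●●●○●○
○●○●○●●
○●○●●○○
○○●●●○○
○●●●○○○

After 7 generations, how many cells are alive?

7

gen 0: ●●○●●○●
○●○●○○○
●●●●○●○
○●○●○●●
○●○●●○○
○○●●●○○
○●●●○○○
gen 1: ○○○○●○○
○○○○○●○
○○○●○●○
○○○○○●●
●●○○○○○
○○○○○○○
○○○○○●○
gen 2: ○○○○●●○
○○○○○●○
○○○○○●○
●○○○●●●
●○○○○○●
○○○○○○○
○○○○○○○
gen 3: ○○○○●●○
○○○○○●●
○○○○○○○
●○○○●○○
●○○○○○○
○○○○○○○
○○○○○○○
gen 4: ○○○○●●●
○○○○●●●
○○○○○●●
○○○○○○○
○○○○○○○
○○○○○○○
○○○○○○○
gen 5: ○○○○●○●
●○○○○○○
○○○○●○●
○○○○○○○
○○○○○○○
○○○○○○○
○○○○○●○
gen 6: ○○○○○●●
●○○○○○●
○○○○○○○
○○○○○○○
○○○○○○○
○○○○○○○
○○○○○●○
gen 7: ●○○○○●○
●○○○○●●
○○○○○○○
○○○○○○○
○○○○○○○
○○○○○○○
○○○○○●●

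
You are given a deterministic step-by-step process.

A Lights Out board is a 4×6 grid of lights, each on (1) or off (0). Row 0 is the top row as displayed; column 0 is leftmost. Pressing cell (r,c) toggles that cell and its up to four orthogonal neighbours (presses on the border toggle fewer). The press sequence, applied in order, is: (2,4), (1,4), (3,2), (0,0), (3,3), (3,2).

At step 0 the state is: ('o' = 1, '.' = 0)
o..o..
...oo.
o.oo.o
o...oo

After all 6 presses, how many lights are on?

14

step 0: o..o..
...oo.
o.oo.o
o...oo
step 1: o..o..
...o..
o.o.o.
o....o
step 2: o..oo.
....oo
o.o...
o....o
step 3: o..oo.
....oo
o.....
oooo.o
step 4: .o.oo.
o...oo
o.....
oooo.o
step 5: .o.oo.
o...oo
o..o..
oo..oo
step 6: .o.oo.
o...oo
o.oo..
o.oooo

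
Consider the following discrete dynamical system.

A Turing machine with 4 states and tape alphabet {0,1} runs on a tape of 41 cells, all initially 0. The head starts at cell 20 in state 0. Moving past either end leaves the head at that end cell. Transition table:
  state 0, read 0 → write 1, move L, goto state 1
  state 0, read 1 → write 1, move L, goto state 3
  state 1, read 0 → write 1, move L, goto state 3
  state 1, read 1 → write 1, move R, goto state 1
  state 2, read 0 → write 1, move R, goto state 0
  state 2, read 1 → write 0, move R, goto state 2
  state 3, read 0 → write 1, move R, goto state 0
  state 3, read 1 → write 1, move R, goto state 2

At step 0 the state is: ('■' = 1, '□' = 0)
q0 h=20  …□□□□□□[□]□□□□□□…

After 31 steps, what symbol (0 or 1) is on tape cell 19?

0

0) q0 h=20  …□□□□□□[□]□□□□□□…
1) q1 h=19  …□□□□□□[□]■□□□□□…
2) q3 h=18  …□□□□□□[□]■■□□□□…
3) q0 h=19  …□□□□□■[■]■□□□□□…
4) q3 h=18  …□□□□□□[■]■■□□□□…
5) q2 h=19  …□□□□□■[■]■□□□□□…
6) q2 h=20  …□□□□■□[■]□□□□□□…
7) q2 h=21  …□□□■□□[□]□□□□□□…
8) q0 h=22  …□□■□□■[□]□□□□□□…
9) q1 h=21  …□□□■□□[■]■□□□□□…
10) q1 h=22  …□□■□□■[■]□□□□□□…
11) q1 h=23  …□■□□■■[□]□□□□□□…
12) q3 h=22  …□□■□□■[■]■□□□□□…
13) q2 h=23  …□■□□■■[■]□□□□□□…
14) q2 h=24  …■□□■■□[□]□□□□□□…
15) q0 h=25  …□□■■□■[□]□□□□□□…
16) q1 h=24  …■□□■■□[■]■□□□□□…
17) q1 h=25  …□□■■□■[■]□□□□□□…
18) q1 h=26  …□■■□■■[□]□□□□□□…
19) q3 h=25  …□□■■□■[■]■□□□□□…
20) q2 h=26  …□■■□■■[■]□□□□□□…
21) q2 h=27  …■■□■■□[□]□□□□□□…
22) q0 h=28  …■□■■□■[□]□□□□□□…
23) q1 h=27  …■■□■■□[■]■□□□□□…
24) q1 h=28  …■□■■□■[■]□□□□□□…
25) q1 h=29  …□■■□■■[□]□□□□□□…
26) q3 h=28  …■□■■□■[■]■□□□□□…
27) q2 h=29  …□■■□■■[■]□□□□□□…
28) q2 h=30  …■■□■■□[□]□□□□□□…
29) q0 h=31  …■□■■□■[□]□□□□□□…
30) q1 h=30  …■■□■■□[■]■□□□□□…
31) q1 h=31  …■□■■□■[■]□□□□□□…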